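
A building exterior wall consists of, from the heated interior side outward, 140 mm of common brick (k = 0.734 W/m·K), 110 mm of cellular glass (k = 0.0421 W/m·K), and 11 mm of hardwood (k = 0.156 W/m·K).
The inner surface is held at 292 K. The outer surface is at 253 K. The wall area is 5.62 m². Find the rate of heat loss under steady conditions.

Thermal resistances in series:
R_common brick = L/(kA) = 0.14/(0.734×5.62) = 0.03394 K/W
R_cellular glass = L/(kA) = 0.11/(0.0421×5.62) = 0.4649 K/W
R_hardwood = L/(kA) = 0.011/(0.156×5.62) = 0.01255 K/W
R_total = 0.5114 K/W
Q = ΔT / R_total = 39 / 0.5114

Q ≈ 76.3 W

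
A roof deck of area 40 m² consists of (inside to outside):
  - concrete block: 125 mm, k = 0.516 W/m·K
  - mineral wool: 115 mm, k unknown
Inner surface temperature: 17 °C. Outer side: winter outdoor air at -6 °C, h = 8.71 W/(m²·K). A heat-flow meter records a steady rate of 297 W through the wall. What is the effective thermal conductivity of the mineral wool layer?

k ≈ 0.042 W/(m·K)

Series thermal resistances:
R_concrete block = L/(kA) = 0.125/(0.516×40) = 0.006056 K/W
R_outer film = 1/(h_o·A) = 1/(8.71×40) = 0.00287 K/W
Sum of known resistances R_other = 0.008926 K/W
Total R = ΔT/Q = 23/297 = 0.07744 K/W
R_mineral wool = R_total − R_other = 0.06851 K/W
k = L/(R·A) = 0.115/(0.06851×40)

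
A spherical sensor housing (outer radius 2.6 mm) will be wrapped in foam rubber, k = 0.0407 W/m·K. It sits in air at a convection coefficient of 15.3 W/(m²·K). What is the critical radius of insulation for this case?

For a sphere r_cr = 2k/h = 2×0.0407/15.3
r_cr = 5.32 mm; since the bare radius (2.6 mm) is below r_cr, adding a thin layer of insulation will *increase* heat loss.

r_cr ≈ 5.32 mm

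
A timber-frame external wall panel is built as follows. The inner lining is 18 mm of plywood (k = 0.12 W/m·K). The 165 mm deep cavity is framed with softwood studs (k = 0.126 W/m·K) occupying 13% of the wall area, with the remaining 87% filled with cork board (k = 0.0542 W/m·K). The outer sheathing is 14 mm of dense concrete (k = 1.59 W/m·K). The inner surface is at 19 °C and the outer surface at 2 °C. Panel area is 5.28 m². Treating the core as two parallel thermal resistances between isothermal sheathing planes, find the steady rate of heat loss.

Q ≈ 32.6 W

Sheathing layers in series; stud and cavity paths in parallel between them.
R_inner = 0.018/(0.12×5.28) = 0.02841 K/W
R_stud  = 0.165/(0.126×0.13×5.28) = 1.908 K/W
R_cav   = 0.165/(0.0542×0.87×5.28) = 0.6627 K/W
1/R_core = 1/R_stud + 1/R_cav → R_core = 0.4919 K/W
R_outer = 0.014/(1.59×5.28) = 0.001668 K/W
R_total = 0.5219 K/W
Q = ΔT/R_total = 17/0.5219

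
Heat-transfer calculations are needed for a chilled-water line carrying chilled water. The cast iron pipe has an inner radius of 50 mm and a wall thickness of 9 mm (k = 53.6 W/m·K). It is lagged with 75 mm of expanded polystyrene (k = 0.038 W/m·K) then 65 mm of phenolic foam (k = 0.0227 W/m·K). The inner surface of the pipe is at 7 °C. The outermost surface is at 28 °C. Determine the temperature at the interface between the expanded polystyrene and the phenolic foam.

Per-layer cylindrical resistances, series-summed:
R_cast iron pipe wall = ln(59/50)/(2π×53.6×1) = 4.915×10^-4 K/W
R_expanded polystyrene = ln(134/59)/(2π×0.038×1) = 3.436 K/W
R_phenolic foam = ln(199/134)/(2π×0.0227×1) = 2.773 K/W
R_total = 6.209 K/W
Q = ΔT/R_total = 21/6.209
Q = 3.38 W/m
T_interface = T_inner + Q·ΣR(inner→interface) = 7 + 3.38×3.436

T ≈ 18.6 °C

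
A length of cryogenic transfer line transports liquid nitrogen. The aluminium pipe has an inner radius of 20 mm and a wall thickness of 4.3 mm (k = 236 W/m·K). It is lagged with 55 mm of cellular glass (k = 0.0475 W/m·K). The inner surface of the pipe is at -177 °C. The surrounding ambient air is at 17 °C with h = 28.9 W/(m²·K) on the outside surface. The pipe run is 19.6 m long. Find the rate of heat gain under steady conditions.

Q ≈ 943 W

Radial resistances (cylindrical: R_cond = ln(r_o/r_i)/(2πkL), R_conv = 1/(h·2πrL)):
R_aluminium pipe wall = ln(24.3/20)/(2π×236×19.6) = 6.701×10^-6 K/W
R_cellular glass = ln(79.3/24.3)/(2π×0.0475×19.6) = 0.2022 K/W
R_outer film = 1/(h_o·2πr_oL) = 1/(28.9×2π×0.0793×19.6) = 0.003543 K/W
R_total = 0.2057 K/W
Q = ΔT/R_total = 194/0.2057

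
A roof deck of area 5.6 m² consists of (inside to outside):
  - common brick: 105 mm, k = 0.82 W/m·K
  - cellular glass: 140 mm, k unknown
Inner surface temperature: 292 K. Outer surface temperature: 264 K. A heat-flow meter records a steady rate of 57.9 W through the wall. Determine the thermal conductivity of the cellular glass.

k ≈ 0.0543 W/(m·K)

Series thermal resistances:
R_common brick = L/(kA) = 0.105/(0.82×5.6) = 0.02287 K/W
Sum of known resistances R_other = 0.02287 K/W
Total R = ΔT/Q = 28/57.9 = 0.4836 K/W
R_cellular glass = R_total − R_other = 0.4607 K/W
k = L/(R·A) = 0.14/(0.4607×5.6)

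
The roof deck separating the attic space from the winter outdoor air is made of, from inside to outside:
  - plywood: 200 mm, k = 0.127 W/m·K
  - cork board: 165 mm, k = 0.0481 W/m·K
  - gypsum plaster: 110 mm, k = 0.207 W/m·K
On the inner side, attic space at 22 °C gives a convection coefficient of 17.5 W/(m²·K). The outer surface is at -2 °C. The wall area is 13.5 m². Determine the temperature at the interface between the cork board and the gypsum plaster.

Model the wall as resistances in series:
R_inner film = 1/(h_i·A) = 1/(17.5×13.5) = 0.004233 K/W
R_plywood = L/(kA) = 0.2/(0.127×13.5) = 0.1167 K/W
R_cork board = L/(kA) = 0.165/(0.0481×13.5) = 0.2541 K/W
R_gypsum plaster = L/(kA) = 0.11/(0.207×13.5) = 0.03936 K/W
R_total = 0.4143 K/W;  Q = ΔT/R_total = 24/0.4143 = 57.92 W
T_interface = T_inner − Q·ΣR(inner→interface) = 22 − 57.9×0.375

T ≈ 0.28 °C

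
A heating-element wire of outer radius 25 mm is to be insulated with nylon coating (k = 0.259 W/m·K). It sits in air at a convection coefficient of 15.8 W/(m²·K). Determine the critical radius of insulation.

For a cylinder r_cr = k/h = 0.259/15.8
r_cr = 16.4 mm; since the bare radius (25 mm) is above r_cr, any added insulation will reduce heat loss.

r_cr ≈ 16.4 mm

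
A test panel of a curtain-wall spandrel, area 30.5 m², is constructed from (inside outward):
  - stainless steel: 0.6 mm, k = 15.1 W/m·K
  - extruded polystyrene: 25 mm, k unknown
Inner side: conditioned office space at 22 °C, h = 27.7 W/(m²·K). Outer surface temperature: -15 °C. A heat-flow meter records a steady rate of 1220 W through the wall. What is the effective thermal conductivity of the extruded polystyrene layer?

Model the wall as resistances in series:
R_inner film = 1/(h_i·A) = 1/(27.7×30.5) = 0.001184 K/W
R_stainless steel = L/(kA) = 0.0006/(15.1×30.5) = 1.303×10^-6 K/W
Sum of known resistances R_other = 0.001185 K/W
Total R = ΔT/Q = 37/1220 = 0.03033 K/W
R_extruded polystyrene = R_total − R_other = 0.02914 K/W
k = L/(R·A) = 0.025/(0.02914×30.5)

k ≈ 0.0281 W/(m·K)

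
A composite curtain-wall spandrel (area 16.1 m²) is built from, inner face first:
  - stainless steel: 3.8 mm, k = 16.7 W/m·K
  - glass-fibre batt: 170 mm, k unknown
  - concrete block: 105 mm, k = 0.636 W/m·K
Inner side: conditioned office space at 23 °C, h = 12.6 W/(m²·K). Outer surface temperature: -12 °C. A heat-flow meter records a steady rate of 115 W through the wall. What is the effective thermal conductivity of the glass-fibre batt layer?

Treating each layer as a thermal resistance in series:
R_inner film = 1/(h_i·A) = 1/(12.6×16.1) = 0.00493 K/W
R_stainless steel = L/(kA) = 0.0038/(16.7×16.1) = 1.413×10^-5 K/W
R_concrete block = L/(kA) = 0.105/(0.636×16.1) = 0.01025 K/W
Sum of known resistances R_other = 0.0152 K/W
Total R = ΔT/Q = 35/115 = 0.3043 K/W
R_glass-fibre batt = R_total − R_other = 0.2891 K/W
k = L/(R·A) = 0.17/(0.2891×16.1)

k ≈ 0.0365 W/(m·K)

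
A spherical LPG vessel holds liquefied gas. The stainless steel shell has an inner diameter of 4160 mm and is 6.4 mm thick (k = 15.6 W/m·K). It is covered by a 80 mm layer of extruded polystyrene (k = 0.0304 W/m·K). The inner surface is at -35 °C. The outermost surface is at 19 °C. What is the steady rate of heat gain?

Q ≈ 1170 W

Radial (spherical) resistances in series:
R_stainless steel shell = (1/2.08 − 1/2.0864)/(4π×15.6) = 7.523×10^-6 K/W
R_extruded polystyrene = (1/2.0864 − 1/2.1664)/(4π×0.0304) = 0.04633 K/W
R_total = 0.04634 K/W
Q = ΔT/R_total = 54/0.04634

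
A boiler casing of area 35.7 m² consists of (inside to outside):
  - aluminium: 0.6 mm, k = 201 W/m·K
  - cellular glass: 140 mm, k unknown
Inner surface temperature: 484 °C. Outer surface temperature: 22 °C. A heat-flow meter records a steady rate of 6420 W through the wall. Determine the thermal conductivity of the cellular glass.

Series thermal resistances:
R_aluminium = L/(kA) = 0.0006/(201×35.7) = 8.362×10^-8 K/W
Sum of known resistances R_other = 8.362×10^-8 K/W
Total R = ΔT/Q = 462/6420 = 0.07196 K/W
R_cellular glass = R_total − R_other = 0.07196 K/W
k = L/(R·A) = 0.14/(0.07196×35.7)

k ≈ 0.0545 W/(m·K)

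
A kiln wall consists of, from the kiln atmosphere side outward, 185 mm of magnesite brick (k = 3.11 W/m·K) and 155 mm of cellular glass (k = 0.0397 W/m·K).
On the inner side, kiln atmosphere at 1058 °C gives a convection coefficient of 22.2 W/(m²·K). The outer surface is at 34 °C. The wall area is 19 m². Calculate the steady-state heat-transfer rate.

Model the wall as resistances in series:
R_inner film = 1/(h_i·A) = 1/(22.2×19) = 0.002371 K/W
R_magnesite brick = L/(kA) = 0.185/(3.11×19) = 0.003131 K/W
R_cellular glass = L/(kA) = 0.155/(0.0397×19) = 0.2055 K/W
R_total = 0.211 K/W
Q = ΔT / R_total = 1024 / 0.211

Q ≈ 4850 W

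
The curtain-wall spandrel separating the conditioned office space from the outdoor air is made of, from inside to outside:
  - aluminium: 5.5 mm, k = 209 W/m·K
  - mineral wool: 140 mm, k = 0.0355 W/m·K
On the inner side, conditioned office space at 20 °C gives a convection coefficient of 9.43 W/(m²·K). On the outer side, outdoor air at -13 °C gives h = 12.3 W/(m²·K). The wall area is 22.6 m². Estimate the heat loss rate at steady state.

Q ≈ 181 W

Thermal resistances in series:
R_inner film = 1/(h_i·A) = 1/(9.43×22.6) = 0.004692 K/W
R_aluminium = L/(kA) = 0.0055/(209×22.6) = 1.164×10^-6 K/W
R_mineral wool = L/(kA) = 0.14/(0.0355×22.6) = 0.1745 K/W
R_outer film = 1/(h_o·A) = 1/(12.3×22.6) = 0.003597 K/W
R_total = 0.1828 K/W
Q = ΔT / R_total = 33 / 0.1828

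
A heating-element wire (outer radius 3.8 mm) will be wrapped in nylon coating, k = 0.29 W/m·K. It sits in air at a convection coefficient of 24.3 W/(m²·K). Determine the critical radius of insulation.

For a cylinder r_cr = k/h = 0.29/24.3
r_cr = 11.9 mm; since the bare radius (3.8 mm) is below r_cr, adding a thin layer of insulation will *increase* heat loss.

r_cr ≈ 11.9 mm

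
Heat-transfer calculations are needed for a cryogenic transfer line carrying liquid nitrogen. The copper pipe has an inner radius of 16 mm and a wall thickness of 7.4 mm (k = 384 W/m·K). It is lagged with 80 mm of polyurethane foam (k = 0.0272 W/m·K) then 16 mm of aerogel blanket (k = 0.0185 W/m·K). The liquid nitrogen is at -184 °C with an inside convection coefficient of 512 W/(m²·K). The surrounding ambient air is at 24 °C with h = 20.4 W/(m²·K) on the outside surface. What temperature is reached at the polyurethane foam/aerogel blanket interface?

T ≈ -3.06 °C

Cylindrical conduction, so R = ln(r₂/r₁)/(2πkL) per layer, in series:
R_inner film = 1/(h_i·2πr₁L) = 1/(512×2π×0.016×1) = 0.01943 K/W
R_copper pipe wall = ln(23.4/16)/(2π×384×1) = 1.576×10^-4 K/W
R_polyurethane foam = ln(103.4/23.4)/(2π×0.0272×1) = 8.694 K/W
R_aerogel blanket = ln(119.4/103.4)/(2π×0.0185×1) = 1.238 K/W
R_outer film = 1/(h_o·2πr_oL) = 1/(20.4×2π×0.1194×1) = 0.06534 K/W
R_total = 10.02 K/W
Q = ΔT/R_total = 208/10.02
Q = 20.8 W/m
T_interface = T_inner + Q·ΣR(inner→interface) = -184 + 20.8×8.714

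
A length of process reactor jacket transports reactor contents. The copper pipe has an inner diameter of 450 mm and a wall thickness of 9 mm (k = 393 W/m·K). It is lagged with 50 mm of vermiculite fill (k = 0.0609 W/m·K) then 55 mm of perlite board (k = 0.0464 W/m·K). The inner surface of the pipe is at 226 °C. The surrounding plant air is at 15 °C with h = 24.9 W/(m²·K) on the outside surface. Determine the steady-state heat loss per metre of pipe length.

Treating each annulus and film as a series resistance:
R_copper pipe wall = ln(234/225)/(2π×393×1) = 1.588×10^-5 K/W
R_vermiculite fill = ln(284/234)/(2π×0.0609×1) = 0.5061 K/W
R_perlite board = ln(339/284)/(2π×0.0464×1) = 0.6072 K/W
R_outer film = 1/(h_o·2πr_oL) = 1/(24.9×2π×0.339×1) = 0.01885 K/W
R_total = 1.132 K/W
Q = ΔT/R_total = 211/1.132

q′ ≈ 186 W/m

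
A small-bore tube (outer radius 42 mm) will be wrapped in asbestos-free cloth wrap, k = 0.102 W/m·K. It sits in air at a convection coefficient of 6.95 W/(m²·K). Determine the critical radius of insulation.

For a cylinder r_cr = k/h = 0.102/6.95
r_cr = 14.7 mm; since the bare radius (42 mm) is above r_cr, any added insulation will reduce heat loss.

r_cr ≈ 14.7 mm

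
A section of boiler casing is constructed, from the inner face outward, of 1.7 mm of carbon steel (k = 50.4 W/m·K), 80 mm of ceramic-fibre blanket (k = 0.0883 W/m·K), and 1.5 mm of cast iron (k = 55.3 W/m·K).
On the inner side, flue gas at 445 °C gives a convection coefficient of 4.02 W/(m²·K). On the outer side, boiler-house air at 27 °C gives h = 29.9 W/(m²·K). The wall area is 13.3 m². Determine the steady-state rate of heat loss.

Q ≈ 4680 W

Thermal resistances in series:
R_inner film = 1/(h_i·A) = 1/(4.02×13.3) = 0.0187 K/W
R_carbon steel = L/(kA) = 0.0017/(50.4×13.3) = 2.536×10^-6 K/W
R_ceramic-fibre blanket = L/(kA) = 0.08/(0.0883×13.3) = 0.06812 K/W
R_cast iron = L/(kA) = 0.0015/(55.3×13.3) = 2.039×10^-6 K/W
R_outer film = 1/(h_o·A) = 1/(29.9×13.3) = 0.002515 K/W
R_total = 0.08934 K/W
Q = ΔT / R_total = 418 / 0.08934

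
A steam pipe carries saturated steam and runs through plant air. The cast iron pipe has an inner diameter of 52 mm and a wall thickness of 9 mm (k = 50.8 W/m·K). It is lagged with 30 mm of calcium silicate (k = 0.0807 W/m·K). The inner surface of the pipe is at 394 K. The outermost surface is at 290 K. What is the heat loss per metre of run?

q′ ≈ 85.1 W/m

Radial resistances (cylindrical: R_cond = ln(r_o/r_i)/(2πkL), R_conv = 1/(h·2πrL)):
R_cast iron pipe wall = ln(35/26)/(2π×50.8×1) = 9.313×10^-4 K/W
R_calcium silicate = ln(65/35)/(2π×0.0807×1) = 1.221 K/W
R_total = 1.222 K/W
Q = ΔT/R_total = 104/1.222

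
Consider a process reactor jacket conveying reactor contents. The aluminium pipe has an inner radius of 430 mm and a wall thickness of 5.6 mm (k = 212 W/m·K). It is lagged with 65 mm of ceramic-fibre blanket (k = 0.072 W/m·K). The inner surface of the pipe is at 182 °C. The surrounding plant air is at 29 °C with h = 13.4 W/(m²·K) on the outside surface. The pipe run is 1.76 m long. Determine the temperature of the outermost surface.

Cylindrical conduction, so R = ln(r₂/r₁)/(2πkL) per layer, in series:
R_aluminium pipe wall = ln(435.6/430)/(2π×212×1.76) = 5.519×10^-6 K/W
R_ceramic-fibre blanket = ln(500.6/435.6)/(2π×0.072×1.76) = 0.1747 K/W
R_outer film = 1/(h_o·2πr_oL) = 1/(13.4×2π×0.5006×1.76) = 0.01348 K/W
R_total = 0.1882 K/W
Q = ΔT/R_total = 153/0.1882
Q = 813 W
T_interface = T_inner − Q·ΣR(inner→interface) = 182 − 813×0.1747

T ≈ 40 °C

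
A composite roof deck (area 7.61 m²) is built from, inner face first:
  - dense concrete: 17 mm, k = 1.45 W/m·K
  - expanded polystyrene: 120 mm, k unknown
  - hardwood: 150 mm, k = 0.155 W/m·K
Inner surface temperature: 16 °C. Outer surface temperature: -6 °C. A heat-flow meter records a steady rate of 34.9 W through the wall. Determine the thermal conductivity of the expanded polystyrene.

Model the wall as resistances in series:
R_dense concrete = L/(kA) = 0.017/(1.45×7.61) = 0.001541 K/W
R_hardwood = L/(kA) = 0.15/(0.155×7.61) = 0.1272 K/W
Sum of known resistances R_other = 0.1287 K/W
Total R = ΔT/Q = 22/34.9 = 0.6304 K/W
R_expanded polystyrene = R_total − R_other = 0.5017 K/W
k = L/(R·A) = 0.12/(0.5017×7.61)

k ≈ 0.0314 W/(m·K)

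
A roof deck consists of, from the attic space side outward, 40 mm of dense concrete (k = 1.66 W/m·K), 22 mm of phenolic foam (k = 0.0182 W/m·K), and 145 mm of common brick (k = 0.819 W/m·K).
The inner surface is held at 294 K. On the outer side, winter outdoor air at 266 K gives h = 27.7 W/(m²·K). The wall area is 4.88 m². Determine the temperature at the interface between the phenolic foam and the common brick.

T ≈ 270 K

Thermal resistances in series:
R_dense concrete = L/(kA) = 0.04/(1.66×4.88) = 0.004938 K/W
R_phenolic foam = L/(kA) = 0.022/(0.0182×4.88) = 0.2477 K/W
R_common brick = L/(kA) = 0.145/(0.819×4.88) = 0.03628 K/W
R_outer film = 1/(h_o·A) = 1/(27.7×4.88) = 0.007398 K/W
R_total = 0.2963 K/W;  Q = ΔT/R_total = 28/0.2963 = 94.49 W
T_interface = T_inner − Q·ΣR(inner→interface) = 294 − 94.5×0.2526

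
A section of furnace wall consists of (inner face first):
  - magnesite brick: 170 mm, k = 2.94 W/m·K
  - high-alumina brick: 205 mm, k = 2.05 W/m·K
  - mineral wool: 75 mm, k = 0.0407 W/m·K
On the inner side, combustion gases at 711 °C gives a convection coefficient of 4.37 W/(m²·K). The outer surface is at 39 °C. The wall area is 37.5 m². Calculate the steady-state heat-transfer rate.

Model the wall as resistances in series:
R_inner film = 1/(h_i·A) = 1/(4.37×37.5) = 0.006102 K/W
R_magnesite brick = L/(kA) = 0.17/(2.94×37.5) = 0.001542 K/W
R_high-alumina brick = L/(kA) = 0.205/(2.05×37.5) = 0.002667 K/W
R_mineral wool = L/(kA) = 0.075/(0.0407×37.5) = 0.04914 K/W
R_total = 0.05945 K/W
Q = ΔT / R_total = 672 / 0.05945

Q ≈ 11300 W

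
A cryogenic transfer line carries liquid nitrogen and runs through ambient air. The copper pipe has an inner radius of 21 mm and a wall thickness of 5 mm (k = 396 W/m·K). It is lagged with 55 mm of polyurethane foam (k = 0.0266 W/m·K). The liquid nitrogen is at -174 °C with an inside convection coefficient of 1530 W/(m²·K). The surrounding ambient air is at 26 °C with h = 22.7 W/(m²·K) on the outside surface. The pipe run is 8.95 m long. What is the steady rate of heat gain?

Q ≈ 260 W

Treating each annulus and film as a series resistance:
R_inner film = 1/(h_i·2πr₁L) = 1/(1530×2π×0.021×8.95) = 5.535×10^-4 K/W
R_copper pipe wall = ln(26/21)/(2π×396×8.95) = 9.591×10^-6 K/W
R_polyurethane foam = ln(81/26)/(2π×0.0266×8.95) = 0.7597 K/W
R_outer film = 1/(h_o·2πr_oL) = 1/(22.7×2π×0.081×8.95) = 0.009671 K/W
R_total = 0.7699 K/W
Q = ΔT/R_total = 200/0.7699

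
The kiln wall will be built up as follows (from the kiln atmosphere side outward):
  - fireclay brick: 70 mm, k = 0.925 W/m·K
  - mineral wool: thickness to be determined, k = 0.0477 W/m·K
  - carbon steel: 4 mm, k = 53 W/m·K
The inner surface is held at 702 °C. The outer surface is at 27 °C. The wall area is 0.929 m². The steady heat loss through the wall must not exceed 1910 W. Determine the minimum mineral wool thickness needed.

L ≈ 12 mm

Series thermal resistances:
R_fireclay brick = L/(kA) = 0.07/(0.925×0.929) = 0.08146 K/W
R_carbon steel = L/(kA) = 0.004/(53×0.929) = 8.124×10^-5 K/W
Sum of the known resistances R_other = 0.08154 K/W
Required total resistance R_tot = ΔT/Q_allow = 675/1910 = 0.3534 K/W
R_mineral wool = R_tot − R_other = 0.2719 K/W
L = R·k·A = 0.2719×0.0477×0.929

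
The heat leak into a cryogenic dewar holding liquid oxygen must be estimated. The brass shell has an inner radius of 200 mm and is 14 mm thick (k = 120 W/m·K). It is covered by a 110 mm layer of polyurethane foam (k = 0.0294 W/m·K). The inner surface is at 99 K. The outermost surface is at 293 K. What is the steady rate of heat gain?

For a spherical shell R = (1/r₁ − 1/r₂)/(4πk); film R = 1/(h·4πr²). In series:
R_brass shell = (1/0.2 − 1/0.214)/(4π×120) = 2.169×10^-4 K/W
R_polyurethane foam = (1/0.214 − 1/0.324)/(4π×0.0294) = 4.294 K/W
R_total = 4.294 K/W
Q = ΔT/R_total = 194/4.294

Q ≈ 45.2 W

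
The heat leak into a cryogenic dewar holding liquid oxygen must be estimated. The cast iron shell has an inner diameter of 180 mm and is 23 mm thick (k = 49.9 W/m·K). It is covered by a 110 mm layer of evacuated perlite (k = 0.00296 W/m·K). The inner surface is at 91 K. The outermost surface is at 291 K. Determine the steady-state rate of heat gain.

Q ≈ 1.7 W

Each spherical layer contributes R = (1/r_i − 1/r_o)/(4πk):
R_cast iron shell = (1/0.09 − 1/0.113)/(4π×49.9) = 0.003607 K/W
R_evacuated perlite = (1/0.113 − 1/0.223)/(4π×0.00296) = 117.4 K/W
R_total = 117.4 K/W
Q = ΔT/R_total = 200/117.4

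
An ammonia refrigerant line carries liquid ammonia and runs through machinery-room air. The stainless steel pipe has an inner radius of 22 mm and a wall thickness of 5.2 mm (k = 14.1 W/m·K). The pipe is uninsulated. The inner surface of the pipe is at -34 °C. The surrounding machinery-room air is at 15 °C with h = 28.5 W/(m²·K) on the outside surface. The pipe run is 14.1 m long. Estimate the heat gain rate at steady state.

Q ≈ 3330 W

Radial resistances (cylindrical: R_cond = ln(r_o/r_i)/(2πkL), R_conv = 1/(h·2πrL)):
R_stainless steel pipe wall = ln(27.2/22)/(2π×14.1×14.1) = 1.699×10^-4 K/W
R_outer film = 1/(h_o·2πr_oL) = 1/(28.5×2π×0.0272×14.1) = 0.01456 K/W
R_total = 0.01473 K/W
Q = ΔT/R_total = 49/0.01473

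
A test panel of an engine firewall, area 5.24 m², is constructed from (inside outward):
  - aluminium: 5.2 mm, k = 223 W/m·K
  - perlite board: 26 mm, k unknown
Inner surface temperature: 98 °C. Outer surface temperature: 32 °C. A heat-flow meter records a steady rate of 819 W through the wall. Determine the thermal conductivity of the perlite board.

Treating each layer as a thermal resistance in series:
R_aluminium = L/(kA) = 0.0052/(223×5.24) = 4.45×10^-6 K/W
Sum of known resistances R_other = 4.45×10^-6 K/W
Total R = ΔT/Q = 66/819 = 0.08059 K/W
R_perlite board = R_total − R_other = 0.08058 K/W
k = L/(R·A) = 0.026/(0.08058×5.24)

k ≈ 0.0616 W/(m·K)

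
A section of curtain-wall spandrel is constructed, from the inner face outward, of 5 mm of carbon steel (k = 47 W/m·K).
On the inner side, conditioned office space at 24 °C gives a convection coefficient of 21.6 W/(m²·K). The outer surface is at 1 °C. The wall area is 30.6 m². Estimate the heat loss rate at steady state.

Using the resistance-network approach (series):
R_inner film = 1/(h_i·A) = 1/(21.6×30.6) = 0.001513 K/W
R_carbon steel = L/(kA) = 0.005/(47×30.6) = 3.477×10^-6 K/W
R_total = 0.001516 K/W
Q = ΔT / R_total = 23 / 0.001516

Q ≈ 15200 W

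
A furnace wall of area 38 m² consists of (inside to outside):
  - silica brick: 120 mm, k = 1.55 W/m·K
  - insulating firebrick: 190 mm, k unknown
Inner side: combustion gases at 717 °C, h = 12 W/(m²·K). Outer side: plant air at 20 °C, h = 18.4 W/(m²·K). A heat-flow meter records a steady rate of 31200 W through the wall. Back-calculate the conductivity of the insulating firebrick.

k ≈ 0.3 W/(m·K)

Series thermal resistances:
R_inner film = 1/(h_i·A) = 1/(12×38) = 0.002193 K/W
R_silica brick = L/(kA) = 0.12/(1.55×38) = 0.002037 K/W
R_outer film = 1/(h_o·A) = 1/(18.4×38) = 0.00143 K/W
Sum of known resistances R_other = 0.005661 K/W
Total R = ΔT/Q = 697/31200 = 0.02234 K/W
R_insulating firebrick = R_total − R_other = 0.01668 K/W
k = L/(R·A) = 0.19/(0.01668×38)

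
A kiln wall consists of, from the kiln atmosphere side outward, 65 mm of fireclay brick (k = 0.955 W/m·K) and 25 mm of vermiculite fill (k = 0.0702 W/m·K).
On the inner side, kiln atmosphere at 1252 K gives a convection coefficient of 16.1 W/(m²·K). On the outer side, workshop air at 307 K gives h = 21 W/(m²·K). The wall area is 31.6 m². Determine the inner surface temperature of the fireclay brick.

Treating each layer as a thermal resistance in series:
R_inner film = 1/(h_i·A) = 1/(16.1×31.6) = 0.001966 K/W
R_fireclay brick = L/(kA) = 0.065/(0.955×31.6) = 0.002154 K/W
R_vermiculite fill = L/(kA) = 0.025/(0.0702×31.6) = 0.01127 K/W
R_outer film = 1/(h_o·A) = 1/(21×31.6) = 0.001507 K/W
R_total = 0.0169 K/W;  Q = ΔT/R_total = 945/0.0169 = 55930 W
T_interface = T_inner − Q·ΣR(inner→interface) = 1252 − 55900×0.001966

T ≈ 1140 K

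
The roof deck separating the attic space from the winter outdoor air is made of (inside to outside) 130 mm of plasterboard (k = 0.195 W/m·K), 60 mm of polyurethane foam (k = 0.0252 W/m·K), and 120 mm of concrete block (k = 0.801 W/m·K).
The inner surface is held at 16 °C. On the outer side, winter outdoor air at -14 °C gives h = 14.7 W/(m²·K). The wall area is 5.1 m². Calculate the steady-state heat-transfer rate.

Q ≈ 46.9 W

Series thermal resistances:
R_plasterboard = L/(kA) = 0.13/(0.195×5.1) = 0.1307 K/W
R_polyurethane foam = L/(kA) = 0.06/(0.0252×5.1) = 0.4669 K/W
R_concrete block = L/(kA) = 0.12/(0.801×5.1) = 0.02938 K/W
R_outer film = 1/(h_o·A) = 1/(14.7×5.1) = 0.01334 K/W
R_total = 0.6403 K/W
Q = ΔT / R_total = 30 / 0.6403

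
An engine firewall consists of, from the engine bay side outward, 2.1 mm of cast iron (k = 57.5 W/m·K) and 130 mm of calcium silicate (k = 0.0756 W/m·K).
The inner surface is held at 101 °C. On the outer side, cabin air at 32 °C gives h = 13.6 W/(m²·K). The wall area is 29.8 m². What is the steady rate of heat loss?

Q ≈ 1150 W

Treating each layer as a thermal resistance in series:
R_cast iron = L/(kA) = 0.0021/(57.5×29.8) = 1.226×10^-6 K/W
R_calcium silicate = L/(kA) = 0.13/(0.0756×29.8) = 0.0577 K/W
R_outer film = 1/(h_o·A) = 1/(13.6×29.8) = 0.002467 K/W
R_total = 0.06017 K/W
Q = ΔT / R_total = 69 / 0.06017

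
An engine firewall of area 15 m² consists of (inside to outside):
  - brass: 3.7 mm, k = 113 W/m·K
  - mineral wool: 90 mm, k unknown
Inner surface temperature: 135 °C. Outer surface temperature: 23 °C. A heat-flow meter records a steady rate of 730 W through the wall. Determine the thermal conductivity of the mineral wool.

Using the resistance-network approach (series):
R_brass = L/(kA) = 0.0037/(113×15) = 2.183×10^-6 K/W
Sum of known resistances R_other = 2.183×10^-6 K/W
Total R = ΔT/Q = 112/730 = 0.1534 K/W
R_mineral wool = R_total − R_other = 0.1534 K/W
k = L/(R·A) = 0.09/(0.1534×15)

k ≈ 0.0391 W/(m·K)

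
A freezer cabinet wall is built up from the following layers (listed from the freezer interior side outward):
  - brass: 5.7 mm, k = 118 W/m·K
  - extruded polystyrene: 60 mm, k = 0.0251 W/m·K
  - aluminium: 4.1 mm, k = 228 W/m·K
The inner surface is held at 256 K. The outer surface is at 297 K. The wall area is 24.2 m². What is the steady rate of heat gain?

Thermal resistances in series:
R_brass = L/(kA) = 0.0057/(118×24.2) = 1.996×10^-6 K/W
R_extruded polystyrene = L/(kA) = 0.06/(0.0251×24.2) = 0.09878 K/W
R_aluminium = L/(kA) = 0.0041/(228×24.2) = 7.431×10^-7 K/W
R_total = 0.09878 K/W
Q = ΔT / R_total = 41 / 0.09878

Q ≈ 415 W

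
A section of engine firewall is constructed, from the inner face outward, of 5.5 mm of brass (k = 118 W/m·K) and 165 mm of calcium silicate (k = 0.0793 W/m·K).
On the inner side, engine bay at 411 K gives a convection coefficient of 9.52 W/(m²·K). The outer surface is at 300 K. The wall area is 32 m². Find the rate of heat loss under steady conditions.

Model the wall as resistances in series:
R_inner film = 1/(h_i·A) = 1/(9.52×32) = 0.003283 K/W
R_brass = L/(kA) = 0.0055/(118×32) = 1.457×10^-6 K/W
R_calcium silicate = L/(kA) = 0.165/(0.0793×32) = 0.06502 K/W
R_total = 0.06831 K/W
Q = ΔT / R_total = 111 / 0.06831

Q ≈ 1630 W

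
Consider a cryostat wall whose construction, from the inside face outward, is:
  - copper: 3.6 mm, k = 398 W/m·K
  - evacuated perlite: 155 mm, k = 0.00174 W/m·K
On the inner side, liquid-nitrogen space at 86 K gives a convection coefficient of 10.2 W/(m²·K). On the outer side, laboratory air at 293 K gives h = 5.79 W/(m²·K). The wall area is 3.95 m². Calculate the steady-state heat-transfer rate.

Using the resistance-network approach (series):
R_inner film = 1/(h_i·A) = 1/(10.2×3.95) = 0.02482 K/W
R_copper = L/(kA) = 0.0036/(398×3.95) = 2.29×10^-6 K/W
R_evacuated perlite = L/(kA) = 0.155/(0.00174×3.95) = 22.55 K/W
R_outer film = 1/(h_o·A) = 1/(5.79×3.95) = 0.04372 K/W
R_total = 22.62 K/W
Q = ΔT / R_total = 207 / 22.62

Q ≈ 9.15 W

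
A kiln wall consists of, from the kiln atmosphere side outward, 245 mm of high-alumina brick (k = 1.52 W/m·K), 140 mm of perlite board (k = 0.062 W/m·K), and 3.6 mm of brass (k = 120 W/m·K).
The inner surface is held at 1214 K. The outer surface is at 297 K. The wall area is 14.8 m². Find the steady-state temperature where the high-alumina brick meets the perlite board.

T ≈ 1150 K

Series thermal resistances:
R_high-alumina brick = L/(kA) = 0.245/(1.52×14.8) = 0.01089 K/W
R_perlite board = L/(kA) = 0.14/(0.062×14.8) = 0.1526 K/W
R_brass = L/(kA) = 0.0036/(120×14.8) = 2.027×10^-6 K/W
R_total = 0.1635 K/W;  Q = ΔT/R_total = 917/0.1635 = 5610 W
T_interface = T_inner − Q·ΣR(inner→interface) = 1214 − 5610×0.01089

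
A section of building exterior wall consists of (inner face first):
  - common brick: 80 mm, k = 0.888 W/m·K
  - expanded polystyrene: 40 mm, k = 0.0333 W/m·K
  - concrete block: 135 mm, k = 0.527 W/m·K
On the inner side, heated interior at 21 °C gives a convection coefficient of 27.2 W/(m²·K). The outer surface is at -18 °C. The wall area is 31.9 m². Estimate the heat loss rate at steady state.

Thermal resistances in series:
R_inner film = 1/(h_i·A) = 1/(27.2×31.9) = 0.001152 K/W
R_common brick = L/(kA) = 0.08/(0.888×31.9) = 0.002824 K/W
R_expanded polystyrene = L/(kA) = 0.04/(0.0333×31.9) = 0.03766 K/W
R_concrete block = L/(kA) = 0.135/(0.527×31.9) = 0.00803 K/W
R_total = 0.04966 K/W
Q = ΔT / R_total = 39 / 0.04966

Q ≈ 785 W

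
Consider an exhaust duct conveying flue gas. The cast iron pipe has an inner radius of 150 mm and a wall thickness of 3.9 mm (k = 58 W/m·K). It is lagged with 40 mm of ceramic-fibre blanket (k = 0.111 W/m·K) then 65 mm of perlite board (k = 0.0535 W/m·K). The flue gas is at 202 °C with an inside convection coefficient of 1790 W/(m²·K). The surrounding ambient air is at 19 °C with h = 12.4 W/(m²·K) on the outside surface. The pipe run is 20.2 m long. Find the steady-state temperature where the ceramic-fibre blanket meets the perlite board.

Treating each annulus and film as a series resistance:
R_inner film = 1/(h_i·2πr₁L) = 1/(1790×2π×0.15×20.2) = 2.934×10^-5 K/W
R_cast iron pipe wall = ln(153.9/150)/(2π×58×20.2) = 3.487×10^-6 K/W
R_ceramic-fibre blanket = ln(193.9/153.9)/(2π×0.111×20.2) = 0.0164 K/W
R_perlite board = ln(258.9/193.9)/(2π×0.0535×20.2) = 0.04258 K/W
R_outer film = 1/(h_o·2πr_oL) = 1/(12.4×2π×0.2589×20.2) = 0.002454 K/W
R_total = 0.06146 K/W
Q = ΔT/R_total = 183/0.06146
Q = 2980 W
T_interface = T_inner − Q·ΣR(inner→interface) = 202 − 2980×0.01643

T ≈ 153 °C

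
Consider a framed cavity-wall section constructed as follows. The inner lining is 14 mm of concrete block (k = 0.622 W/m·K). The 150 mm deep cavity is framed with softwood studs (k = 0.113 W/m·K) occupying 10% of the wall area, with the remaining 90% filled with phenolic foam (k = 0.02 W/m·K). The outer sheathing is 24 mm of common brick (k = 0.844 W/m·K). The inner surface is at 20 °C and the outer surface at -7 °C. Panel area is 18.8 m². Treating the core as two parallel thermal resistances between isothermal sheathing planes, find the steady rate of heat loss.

Sheathing layers in series; stud and cavity paths in parallel between them.
R_inner = 0.014/(0.622×18.8) = 0.001197 K/W
R_stud  = 0.15/(0.113×0.1×18.8) = 0.7061 K/W
R_cav   = 0.15/(0.02×0.9×18.8) = 0.4433 K/W
1/R_core = 1/R_stud + 1/R_cav → R_core = 0.2723 K/W
R_outer = 0.024/(0.844×18.8) = 0.001513 K/W
R_total = 0.275 K/W
Q = ΔT/R_total = 27/0.275

Q ≈ 98.2 W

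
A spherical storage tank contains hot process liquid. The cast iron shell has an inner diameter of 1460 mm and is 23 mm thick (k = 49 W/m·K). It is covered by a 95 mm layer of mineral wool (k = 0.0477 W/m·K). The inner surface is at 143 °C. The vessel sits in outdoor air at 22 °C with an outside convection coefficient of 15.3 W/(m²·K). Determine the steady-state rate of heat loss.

Radial (spherical) resistances in series:
R_cast iron shell = (1/0.73 − 1/0.753)/(4π×49) = 6.795×10^-5 K/W
R_mineral wool = (1/0.753 − 1/0.848)/(4π×0.0477) = 0.2482 K/W
R_outer film = 1/(h·4πr_o²) = 1/(15.3×4π×0.848²) = 0.007233 K/W
R_total = 0.2555 K/W
Q = ΔT/R_total = 121/0.2555

Q ≈ 474 W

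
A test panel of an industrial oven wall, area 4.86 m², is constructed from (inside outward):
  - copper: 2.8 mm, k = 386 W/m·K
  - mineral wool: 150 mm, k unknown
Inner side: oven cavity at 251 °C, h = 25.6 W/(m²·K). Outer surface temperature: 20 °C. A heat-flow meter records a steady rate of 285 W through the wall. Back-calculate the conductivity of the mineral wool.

Model the wall as resistances in series:
R_inner film = 1/(h_i·A) = 1/(25.6×4.86) = 0.008038 K/W
R_copper = L/(kA) = 0.0028/(386×4.86) = 1.493×10^-6 K/W
Sum of known resistances R_other = 0.008039 K/W
Total R = ΔT/Q = 231/285 = 0.8105 K/W
R_mineral wool = R_total − R_other = 0.8025 K/W
k = L/(R·A) = 0.15/(0.8025×4.86)

k ≈ 0.0385 W/(m·K)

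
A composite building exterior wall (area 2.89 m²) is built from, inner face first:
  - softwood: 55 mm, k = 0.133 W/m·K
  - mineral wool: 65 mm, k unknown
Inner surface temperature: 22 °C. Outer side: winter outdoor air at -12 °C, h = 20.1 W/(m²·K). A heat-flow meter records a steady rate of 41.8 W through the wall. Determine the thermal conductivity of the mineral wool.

Treating each layer as a thermal resistance in series:
R_softwood = L/(kA) = 0.055/(0.133×2.89) = 0.1431 K/W
R_outer film = 1/(h_o·A) = 1/(20.1×2.89) = 0.01721 K/W
Sum of known resistances R_other = 0.1603 K/W
Total R = ΔT/Q = 34/41.8 = 0.8134 K/W
R_mineral wool = R_total − R_other = 0.6531 K/W
k = L/(R·A) = 0.065/(0.6531×2.89)

k ≈ 0.0344 W/(m·K)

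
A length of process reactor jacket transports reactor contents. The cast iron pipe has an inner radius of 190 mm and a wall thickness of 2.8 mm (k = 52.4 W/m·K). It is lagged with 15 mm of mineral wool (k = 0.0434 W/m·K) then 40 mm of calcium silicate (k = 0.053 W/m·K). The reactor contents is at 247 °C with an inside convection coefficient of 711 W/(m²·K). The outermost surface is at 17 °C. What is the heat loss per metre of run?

Radial resistances (cylindrical: R_cond = ln(r_o/r_i)/(2πkL), R_conv = 1/(h·2πrL)):
R_inner film = 1/(h_i·2πr₁L) = 1/(711×2π×0.19×1) = 0.001178 K/W
R_cast iron pipe wall = ln(192.8/190)/(2π×52.4×1) = 4.443×10^-5 K/W
R_mineral wool = ln(207.8/192.8)/(2π×0.0434×1) = 0.2748 K/W
R_calcium silicate = ln(247.8/207.8)/(2π×0.053×1) = 0.5287 K/W
R_total = 0.8046 K/W
Q = ΔT/R_total = 230/0.8046

q′ ≈ 286 W/m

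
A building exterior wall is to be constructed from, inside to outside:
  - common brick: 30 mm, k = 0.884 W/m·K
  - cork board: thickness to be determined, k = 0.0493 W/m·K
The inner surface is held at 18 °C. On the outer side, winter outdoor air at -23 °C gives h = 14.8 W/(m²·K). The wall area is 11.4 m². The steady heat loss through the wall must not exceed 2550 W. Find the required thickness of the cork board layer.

Thermal resistances in series:
R_common brick = L/(kA) = 0.03/(0.884×11.4) = 0.002977 K/W
R_outer film = 1/(h_o·A) = 1/(14.8×11.4) = 0.005927 K/W
Sum of the known resistances R_other = 0.008904 K/W
Required total resistance R_tot = ΔT/Q_allow = 41/2550 = 0.01608 K/W
R_cork board = R_tot − R_other = 0.007175 K/W
L = R·k·A = 0.007175×0.0493×11.4

L ≈ 4.03 mm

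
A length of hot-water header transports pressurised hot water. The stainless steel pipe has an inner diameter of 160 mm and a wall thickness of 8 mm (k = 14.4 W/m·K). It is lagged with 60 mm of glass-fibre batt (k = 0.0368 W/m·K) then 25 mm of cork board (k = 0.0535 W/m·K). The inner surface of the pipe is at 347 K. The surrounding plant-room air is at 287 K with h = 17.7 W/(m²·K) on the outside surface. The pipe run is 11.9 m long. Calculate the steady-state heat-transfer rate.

Treating each annulus and film as a series resistance:
R_stainless steel pipe wall = ln(88/80)/(2π×14.4×11.9) = 8.852×10^-5 K/W
R_glass-fibre batt = ln(148/88)/(2π×0.0368×11.9) = 0.1889 K/W
R_cork board = ln(173/148)/(2π×0.0535×11.9) = 0.03902 K/W
R_outer film = 1/(h_o·2πr_oL) = 1/(17.7×2π×0.173×11.9) = 0.004368 K/W
R_total = 0.2324 K/W
Q = ΔT/R_total = 60/0.2324

Q ≈ 258 W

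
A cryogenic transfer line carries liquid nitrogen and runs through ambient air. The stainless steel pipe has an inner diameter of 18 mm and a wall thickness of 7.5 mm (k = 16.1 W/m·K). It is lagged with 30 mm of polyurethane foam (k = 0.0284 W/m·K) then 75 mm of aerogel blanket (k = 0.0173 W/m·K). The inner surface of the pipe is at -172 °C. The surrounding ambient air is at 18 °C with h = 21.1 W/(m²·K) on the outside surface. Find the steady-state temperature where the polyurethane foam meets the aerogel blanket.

For a radial system each layer contributes R = ln(r_out/r_in)/(2πkL); films add R = 1/(hA).
R_stainless steel pipe wall = ln(16.5/9)/(2π×16.1×1) = 0.005992 K/W
R_polyurethane foam = ln(46.5/16.5)/(2π×0.0284×1) = 5.806 K/W
R_aerogel blanket = ln(121.5/46.5)/(2π×0.0173×1) = 8.836 K/W
R_outer film = 1/(h_o·2πr_oL) = 1/(21.1×2π×0.1215×1) = 0.06208 K/W
R_total = 14.71 K/W
Q = ΔT/R_total = 190/14.71
Q = 12.9 W/m
T_interface = T_inner + Q·ΣR(inner→interface) = -172 + 12.9×5.812

T ≈ -96.9 °C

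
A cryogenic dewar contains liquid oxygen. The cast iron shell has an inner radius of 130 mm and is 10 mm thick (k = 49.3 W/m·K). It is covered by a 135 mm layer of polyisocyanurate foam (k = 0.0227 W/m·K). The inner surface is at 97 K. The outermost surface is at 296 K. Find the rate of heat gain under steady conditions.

Q ≈ 16.2 W

Spherical conduction: R = (1/r_in − 1/r_out)/(4πk) per layer; series-sum.
R_cast iron shell = (1/0.13 − 1/0.14)/(4π×49.3) = 8.869×10^-4 K/W
R_polyisocyanurate foam = (1/0.14 − 1/0.275)/(4π×0.0227) = 12.29 K/W
R_total = 12.29 K/W
Q = ΔT/R_total = 199/12.29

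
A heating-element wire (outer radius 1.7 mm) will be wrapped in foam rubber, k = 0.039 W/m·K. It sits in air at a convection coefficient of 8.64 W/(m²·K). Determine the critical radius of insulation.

r_cr ≈ 4.51 mm

For a cylinder r_cr = k/h = 0.039/8.64
r_cr = 4.51 mm; since the bare radius (1.7 mm) is below r_cr, adding a thin layer of insulation will *increase* heat loss.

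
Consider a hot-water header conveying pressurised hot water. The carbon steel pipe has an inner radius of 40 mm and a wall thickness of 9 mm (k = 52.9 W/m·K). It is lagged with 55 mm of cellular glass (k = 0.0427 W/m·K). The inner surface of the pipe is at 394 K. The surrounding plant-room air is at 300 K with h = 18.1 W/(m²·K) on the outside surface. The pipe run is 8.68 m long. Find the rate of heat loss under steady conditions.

Q ≈ 282 W

Per-layer cylindrical resistances, series-summed:
R_carbon steel pipe wall = ln(49/40)/(2π×52.9×8.68) = 7.034×10^-5 K/W
R_cellular glass = ln(104/49)/(2π×0.0427×8.68) = 0.3232 K/W
R_outer film = 1/(h_o·2πr_oL) = 1/(18.1×2π×0.104×8.68) = 0.009741 K/W
R_total = 0.333 K/W
Q = ΔT/R_total = 94/0.333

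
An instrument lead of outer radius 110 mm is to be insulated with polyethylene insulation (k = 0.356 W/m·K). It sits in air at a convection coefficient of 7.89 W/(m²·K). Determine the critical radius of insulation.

r_cr ≈ 45.1 mm

For a cylinder r_cr = k/h = 0.356/7.89
r_cr = 45.1 mm; since the bare radius (110 mm) is above r_cr, any added insulation will reduce heat loss.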